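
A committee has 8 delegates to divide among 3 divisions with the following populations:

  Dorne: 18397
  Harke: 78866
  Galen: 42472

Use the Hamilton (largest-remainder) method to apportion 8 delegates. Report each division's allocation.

Standard divisor: 139735 ÷ 8 ≈ 17466.875.
Standard quotas: Dorne 1.0533, Harke 4.5152, Galen 2.4316.
Lower quotas: Dorne 1, Harke 4, Galen 2 (sum 7, leaving 1 seat).
Remainders in descending order: Harke 0.5152, Galen 0.4316, Dorne 0.0533.
Largest remainder: Harke receives the extra seat.

Dorne 1; Harke 5; Galen 2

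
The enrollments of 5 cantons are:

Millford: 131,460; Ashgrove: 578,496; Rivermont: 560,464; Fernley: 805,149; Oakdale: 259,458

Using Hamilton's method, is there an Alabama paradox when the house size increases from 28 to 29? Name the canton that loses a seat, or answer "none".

none

At 28 seats: Millford 1, Ashgrove 7, Rivermont 7, Fernley 10, Oakdale 3.
At 29 seats: Millford 2, Ashgrove 7, Rivermont 7, Fernley 10, Oakdale 3.
No canton's allocation decreased.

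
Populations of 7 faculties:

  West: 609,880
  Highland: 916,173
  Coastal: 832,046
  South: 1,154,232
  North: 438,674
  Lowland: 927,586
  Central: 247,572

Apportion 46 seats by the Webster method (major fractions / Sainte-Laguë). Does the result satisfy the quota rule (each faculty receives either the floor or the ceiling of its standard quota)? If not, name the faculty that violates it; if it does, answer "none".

none

Standard quotas: West 5.473, Highland 8.221, Coastal 7.466, South 10.358, North 3.936, Lowland 8.324, Central 2.222.
Webster allocation: West 6, Highland 8, Coastal 8, South 10, North 4, Lowland 8, Central 2.
Every allocation lies between the lower and upper quota.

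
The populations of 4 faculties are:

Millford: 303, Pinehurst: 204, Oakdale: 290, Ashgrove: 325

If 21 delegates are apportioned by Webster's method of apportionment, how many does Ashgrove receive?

6

Standard divisor 1122/21 ≈ 53.429; standard quotas: Millford 5.671, Pinehurst 3.818, Oakdale 5.428, Ashgrove 6.083.
Rounding to the nearest integer gives Millford 6, Pinehurst 4, Oakdale 5, Ashgrove 6 — total 21, matching the house size, so no adjustment is needed.
Ashgrove receives 6.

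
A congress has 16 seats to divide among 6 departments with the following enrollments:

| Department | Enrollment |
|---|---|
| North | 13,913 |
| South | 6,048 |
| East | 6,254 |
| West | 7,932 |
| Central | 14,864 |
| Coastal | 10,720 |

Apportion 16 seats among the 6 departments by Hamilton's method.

Standard divisor: 59731 ÷ 16 ≈ 3733.188.
Standard quotas: North 3.7268, South 1.6201, East 1.6752, West 2.1247, Central 3.9816, Coastal 2.8715.
Lower quotas: North 3, South 1, East 1, West 2, Central 3, Coastal 2 (sum 12, leaving 4 seats).
Remainders in descending order: Central 0.9816, Coastal 0.8715, North 0.7268, East 0.6752, South 0.6201, West 0.1247.
Largest remainders: Central, Coastal, North, East receive the extra seats.

North 4, South 1, East 2, West 2, Central 4, Coastal 3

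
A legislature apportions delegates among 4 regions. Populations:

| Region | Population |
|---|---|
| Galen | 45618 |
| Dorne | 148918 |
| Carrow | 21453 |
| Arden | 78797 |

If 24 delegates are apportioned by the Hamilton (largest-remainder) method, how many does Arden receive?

6

Standard divisor: 294786 ÷ 24 ≈ 12282.75.
Standard quotas: Galen 3.7140, Dorne 12.1242, Carrow 1.7466, Arden 6.4153.
Lower quotas: Galen 3, Dorne 12, Carrow 1, Arden 6 (sum 22, leaving 2 seats).
Remainders in descending order: Carrow 0.7466, Galen 0.7140, Arden 0.4153, Dorne 0.1242.
The surplus seats go to Carrow, Galen.
Arden receives 6.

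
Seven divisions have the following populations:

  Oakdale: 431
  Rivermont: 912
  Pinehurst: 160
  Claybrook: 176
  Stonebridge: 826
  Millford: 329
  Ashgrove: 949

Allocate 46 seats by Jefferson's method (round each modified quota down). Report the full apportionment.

Standard divisor 3783/46 ≈ 82.239; standard quotas: Oakdale 5.241, Rivermont 11.090, Pinehurst 1.946, Claybrook 2.140, Stonebridge 10.044, Millford 4.001, Ashgrove 11.540.
Rounding down gives 5, 11, 1, 2, 10, 4, 11 = 44 seats, so the divisor must be adjusted.
With modified divisor 78: modified quotas Oakdale 5.526, Rivermont 11.692, Pinehurst 2.051, Claybrook 2.256, Stonebridge 10.590, Millford 4.218, Ashgrove 12.167.
Rounding down: Oakdale 5, Rivermont 11, Pinehurst 2, Claybrook 2, Stonebridge 10, Millford 4, Ashgrove 12 (total 46).

Oakdale=5, Rivermont=11, Pinehurst=2, Claybrook=2, Stonebridge=10, Millford=4, Ashgrove=12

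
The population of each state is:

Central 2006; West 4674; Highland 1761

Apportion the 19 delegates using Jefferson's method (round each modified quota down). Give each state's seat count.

Standard divisor 8441/19 ≈ 444.263; standard quotas: Central 4.515, West 10.521, Highland 3.964.
Rounding down gives 4, 10, 3 = 17 seats, so the divisor must be adjusted.
With modified divisor 410: modified quotas Central 4.893, West 11.400, Highland 4.295.
Rounding down: Central 4, West 11, Highland 4 (total 19).

Central 4, West 11, Highland 4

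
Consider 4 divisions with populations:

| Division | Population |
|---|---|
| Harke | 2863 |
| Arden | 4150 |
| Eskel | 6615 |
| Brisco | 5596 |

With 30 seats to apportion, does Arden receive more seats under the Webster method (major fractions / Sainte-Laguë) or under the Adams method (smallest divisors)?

Webster: Harke 4, Arden 7, Eskel 10, Brisco 9.
Adams: Harke 5, Arden 6, Eskel 10, Brisco 9.
Arden gets 7 under Webster and 6 under Adams.

Webster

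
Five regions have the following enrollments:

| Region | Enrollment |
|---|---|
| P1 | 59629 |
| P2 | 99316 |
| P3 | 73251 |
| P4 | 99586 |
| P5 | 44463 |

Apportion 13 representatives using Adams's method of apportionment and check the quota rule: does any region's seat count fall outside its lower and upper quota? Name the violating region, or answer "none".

none

Standard quotas: P1 2.060, P2 3.432, P3 2.531, P4 3.441, P5 1.536.
Adams allocation: P1 2, P2 3, P3 3, P4 3, P5 2.
Every allocation lies between the lower and upper quota.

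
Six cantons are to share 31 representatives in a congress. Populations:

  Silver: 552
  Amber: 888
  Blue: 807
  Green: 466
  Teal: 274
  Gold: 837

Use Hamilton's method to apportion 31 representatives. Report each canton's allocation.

Total 3824; standard divisor 3824/31 ≈ 123.355.
Standard quotas: Silver 4.475, Amber 7.199, Blue 6.542, Green 3.778, Teal 2.221, Gold 6.785.
Lower quotas: Silver 4, Amber 7, Blue 6, Green 3, Teal 2, Gold 6 (sum 28, leaving 3 seats).
Remainders in descending order: Gold 0.785, Green 0.778, Blue 0.542, Silver 0.475, Teal 0.221, Amber 0.199.
Largest remainders: Gold, Green, Blue receive the extra seats.

Silver 4, Amber 7, Blue 7, Green 4, Teal 2, Gold 7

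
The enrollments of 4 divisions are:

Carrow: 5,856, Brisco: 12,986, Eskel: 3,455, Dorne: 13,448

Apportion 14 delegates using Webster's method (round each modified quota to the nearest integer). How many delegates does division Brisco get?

Standard divisor 35745/14 ≈ 2553.214; standard quotas: Carrow 2.294, Brisco 5.086, Eskel 1.353, Dorne 5.267.
Rounding to the nearest integer gives 2, 5, 1, 5 = 13 seats, so the divisor must be adjusted.
With modified divisor 2400: modified quotas Carrow 2.440, Brisco 5.411, Eskel 1.440, Dorne 5.603.
Rounding to the nearest integer: Carrow 2, Brisco 5, Eskel 1, Dorne 6 (total 14).
Brisco receives 5.

5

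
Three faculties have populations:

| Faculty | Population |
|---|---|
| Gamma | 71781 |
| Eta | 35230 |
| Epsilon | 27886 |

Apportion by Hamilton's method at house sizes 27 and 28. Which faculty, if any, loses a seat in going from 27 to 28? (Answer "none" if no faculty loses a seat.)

At 27 seats: Gamma 14, Eta 7, Epsilon 6.
At 28 seats: Gamma 15, Eta 7, Epsilon 6.
No faculty's allocation decreased.

none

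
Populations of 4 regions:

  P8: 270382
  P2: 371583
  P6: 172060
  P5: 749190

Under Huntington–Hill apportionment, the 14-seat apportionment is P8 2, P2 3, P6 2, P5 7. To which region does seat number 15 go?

Priority for the next seat is population ÷ (√(s·(s+1))).
Priorities: P8 110382.989, P2 107266.773, P6 70243.201, P5 100114.725.
Highest priority: P8.

P8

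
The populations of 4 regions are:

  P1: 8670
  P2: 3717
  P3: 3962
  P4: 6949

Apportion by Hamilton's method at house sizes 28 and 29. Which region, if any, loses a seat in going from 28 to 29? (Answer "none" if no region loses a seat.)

P2

At 28 seats: P1 10, P2 5, P3 5, P4 8.
At 29 seats: P1 11, P2 4, P3 5, P4 9.
P2 drops from 5 to 4.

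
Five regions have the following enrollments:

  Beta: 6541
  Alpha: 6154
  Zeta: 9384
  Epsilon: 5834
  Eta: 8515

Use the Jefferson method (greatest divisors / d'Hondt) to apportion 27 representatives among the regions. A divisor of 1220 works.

Beta 5, Alpha 5, Zeta 7, Epsilon 4, Eta 6

With modified divisor 1220: modified quotas Beta 5.361, Alpha 5.044, Zeta 7.692, Epsilon 4.782, Eta 6.980.
Rounding down: Beta 5, Alpha 5, Zeta 7, Epsilon 4, Eta 6 (total 27).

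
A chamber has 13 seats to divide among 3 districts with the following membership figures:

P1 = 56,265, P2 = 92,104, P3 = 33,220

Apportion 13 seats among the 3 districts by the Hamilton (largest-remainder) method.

P1 4; P2 7; P3 2

Standard divisor: 181589 ÷ 13 ≈ 13968.385.
Standard quotas: P1 4.0280, P2 6.5937, P3 2.3782.
Lower quotas: P1 4, P2 6, P3 2 (sum 12, leaving 1 seat).
Remainders in descending order: P2 0.5937, P3 0.3782, P1 0.0280.
Largest remainder: P2 receives the extra seat.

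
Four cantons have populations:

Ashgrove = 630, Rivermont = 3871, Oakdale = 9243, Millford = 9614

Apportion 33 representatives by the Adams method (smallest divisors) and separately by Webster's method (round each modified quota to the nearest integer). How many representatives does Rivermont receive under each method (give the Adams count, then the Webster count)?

Adams: Ashgrove 1, Rivermont 6, Oakdale 13, Millford 13.
Webster: Ashgrove 1, Rivermont 5, Oakdale 13, Millford 14.
Rivermont gets 6 under Adams and 5 under Webster.

6 and 5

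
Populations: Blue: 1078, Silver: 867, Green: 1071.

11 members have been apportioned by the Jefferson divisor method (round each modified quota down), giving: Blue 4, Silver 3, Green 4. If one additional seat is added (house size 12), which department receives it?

Priority for the next seat is population ÷ (current seats + 1).
Priorities: Blue 215.600, Silver 216.750, Green 214.200.
Highest priority: Silver.

Silver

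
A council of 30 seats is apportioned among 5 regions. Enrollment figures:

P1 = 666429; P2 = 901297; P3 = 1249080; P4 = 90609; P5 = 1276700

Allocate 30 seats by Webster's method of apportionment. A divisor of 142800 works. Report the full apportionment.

With modified divisor 142800: modified quotas P1 4.667, P2 6.312, P3 8.747, P4 0.635, P5 8.940.
Rounding to the nearest integer: P1 5, P2 6, P3 9, P4 1, P5 9 (total 30).

P1=5, P2=6, P3=9, P4=1, P5=9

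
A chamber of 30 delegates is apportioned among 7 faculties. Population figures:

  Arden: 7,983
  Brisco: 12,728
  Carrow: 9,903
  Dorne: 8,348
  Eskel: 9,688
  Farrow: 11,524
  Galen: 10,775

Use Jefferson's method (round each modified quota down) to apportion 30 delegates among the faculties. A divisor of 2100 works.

With modified divisor 2100: modified quotas Arden 3.801, Brisco 6.061, Carrow 4.716, Dorne 3.975, Eskel 4.613, Farrow 5.488, Galen 5.131.
Rounding down: Arden 3, Brisco 6, Carrow 4, Dorne 3, Eskel 4, Farrow 5, Galen 5 (total 30).

Arden 3; Brisco 6; Carrow 4; Dorne 3; Eskel 4; Farrow 5; Galen 5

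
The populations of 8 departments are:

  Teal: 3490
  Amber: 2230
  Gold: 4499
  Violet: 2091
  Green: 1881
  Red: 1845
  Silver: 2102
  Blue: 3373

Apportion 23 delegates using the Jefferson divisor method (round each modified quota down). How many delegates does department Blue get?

Standard divisor 21511/23 ≈ 935.261; standard quotas: Teal 3.732, Amber 2.384, Gold 4.810, Violet 2.236, Green 2.011, Red 1.973, Silver 2.248, Blue 3.606.
Rounding down gives 3, 2, 4, 2, 2, 1, 2, 3 = 19 seats, so the divisor must be adjusted.
With modified divisor 800: modified quotas Teal 4.362, Amber 2.788, Gold 5.624, Violet 2.614, Green 2.351, Red 2.306, Silver 2.627, Blue 4.216.
Rounding down: Teal 4, Amber 2, Gold 5, Violet 2, Green 2, Red 2, Silver 2, Blue 4 (total 23).
Blue receives 4.

4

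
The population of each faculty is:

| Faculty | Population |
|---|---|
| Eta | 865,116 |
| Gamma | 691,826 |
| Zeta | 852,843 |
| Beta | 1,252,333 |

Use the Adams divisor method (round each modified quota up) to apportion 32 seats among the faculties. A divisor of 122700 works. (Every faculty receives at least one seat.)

Eta=8; Gamma=6; Zeta=7; Beta=11

With modified divisor 122700: modified quotas Eta 7.051, Gamma 5.638, Zeta 6.951, Beta 10.206.
Rounding up: Eta 8, Gamma 6, Zeta 7, Beta 11 (total 32).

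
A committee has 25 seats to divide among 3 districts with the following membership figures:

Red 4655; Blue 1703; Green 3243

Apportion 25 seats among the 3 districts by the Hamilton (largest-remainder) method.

Red 12; Blue 4; Green 9

Standard divisor: 9601 ÷ 25 ≈ 384.04.
Standard quotas: Red 12.121, Blue 4.434, Green 8.444.
Lower quotas: Red 12, Blue 4, Green 8 (sum 24, leaving 1 seat).
Remainders in descending order: Green 0.444, Blue 0.434, Red 0.121.
Largest remainder: Green receives the extra seat.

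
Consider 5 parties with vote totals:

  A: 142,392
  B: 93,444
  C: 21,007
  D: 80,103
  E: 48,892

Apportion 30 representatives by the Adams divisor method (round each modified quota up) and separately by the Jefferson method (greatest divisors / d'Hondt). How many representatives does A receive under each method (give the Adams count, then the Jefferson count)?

11 and 12

Adams: A 11, B 7, C 2, D 6, E 4.
Jefferson: A 12, B 7, C 1, D 6, E 4.
A gets 11 under Adams and 12 under Jefferson.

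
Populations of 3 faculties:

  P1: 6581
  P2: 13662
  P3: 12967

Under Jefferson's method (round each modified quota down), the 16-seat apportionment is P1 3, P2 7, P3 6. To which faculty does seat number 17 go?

Priority for the next seat is population ÷ (current seats + 1).
Priorities: P1 1645.250, P2 1707.750, P3 1852.429.
Highest priority: P3.

P3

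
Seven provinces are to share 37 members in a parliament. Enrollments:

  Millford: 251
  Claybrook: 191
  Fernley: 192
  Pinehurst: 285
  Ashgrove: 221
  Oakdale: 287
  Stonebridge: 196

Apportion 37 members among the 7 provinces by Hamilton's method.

The standard divisor is 1623/37 ≈ 43.865.
Standard quotas: Millford 5.722, Claybrook 4.354, Fernley 4.377, Pinehurst 6.497, Ashgrove 5.038, Oakdale 6.543, Stonebridge 4.468.
Lower quotas: Millford 5, Claybrook 4, Fernley 4, Pinehurst 6, Ashgrove 5, Oakdale 6, Stonebridge 4 (sum 34, leaving 3 seats).
Remainders in descending order: Millford 0.722, Oakdale 0.543, Pinehurst 0.497, Stonebridge 0.468, Fernley 0.377, Claybrook 0.354, Ashgrove 0.038.
The surplus seats go to Millford, Oakdale, Pinehurst.

Millford=6; Claybrook=4; Fernley=4; Pinehurst=7; Ashgrove=5; Oakdale=7; Stonebridge=4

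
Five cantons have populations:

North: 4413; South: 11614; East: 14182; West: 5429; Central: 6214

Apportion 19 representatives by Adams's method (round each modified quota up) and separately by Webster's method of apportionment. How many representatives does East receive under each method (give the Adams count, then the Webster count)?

6 and 7

Adams: North 2, South 5, East 6, West 3, Central 3.
Webster: North 2, South 5, East 7, West 2, Central 3.
East gets 6 under Adams and 7 under Webster.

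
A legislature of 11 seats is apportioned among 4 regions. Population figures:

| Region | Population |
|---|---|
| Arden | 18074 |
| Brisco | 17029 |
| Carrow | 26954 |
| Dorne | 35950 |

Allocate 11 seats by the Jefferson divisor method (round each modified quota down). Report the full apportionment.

Arden 2; Brisco 2; Carrow 3; Dorne 4

Standard divisor 98007/11 ≈ 8909.727; standard quotas: Arden 2.029, Brisco 1.911, Carrow 3.025, Dorne 4.035.
Rounding down gives 2, 1, 3, 4 = 10 seats, so the divisor must be adjusted.
With modified divisor 7900: modified quotas Arden 2.288, Brisco 2.156, Carrow 3.412, Dorne 4.551.
Rounding down: Arden 2, Brisco 2, Carrow 3, Dorne 4 (total 11).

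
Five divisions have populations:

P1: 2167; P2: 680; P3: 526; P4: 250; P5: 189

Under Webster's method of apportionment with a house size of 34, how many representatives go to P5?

Standard divisor 3812/34 ≈ 112.118; standard quotas: P1 19.328, P2 6.065, P3 4.692, P4 2.230, P5 1.686.
Rounding to the nearest integer gives P1 19, P2 6, P3 5, P4 2, P5 2 — total 34, matching the house size, so no adjustment is needed.
P5 receives 2.

2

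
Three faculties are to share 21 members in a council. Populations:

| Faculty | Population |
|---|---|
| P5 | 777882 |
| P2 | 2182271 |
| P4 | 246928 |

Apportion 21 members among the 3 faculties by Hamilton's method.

P5 5, P2 14, P4 2

Total 3207081; standard divisor 3207081/21 ≈ 152718.143.
Standard quotas: P5 5.0936, P2 14.2895, P4 1.6169.
Lower quotas: P5 5, P2 14, P4 1 (sum 20, leaving 1 seat).
Remainders in descending order: P4 0.6169, P2 0.2895, P5 0.0936.
Largest remainder: P4 receives the extra seat.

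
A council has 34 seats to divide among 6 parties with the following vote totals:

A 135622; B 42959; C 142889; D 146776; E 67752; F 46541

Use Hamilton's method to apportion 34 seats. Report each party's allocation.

A=8, B=2, C=8, D=9, E=4, F=3

Total 582539; standard divisor 582539/34 ≈ 17133.5.
Standard quotas: A 7.9156, B 2.5073, C 8.3397, D 8.5666, E 3.9544, F 2.7164.
Lower quotas: A 7, B 2, C 8, D 8, E 3, F 2 (sum 30, leaving 4 seats).
Remainders in descending order: E 0.9544, A 0.9156, F 0.7164, D 0.5666, B 0.5073, C 0.3397.
The surplus seats go to E, A, F, D.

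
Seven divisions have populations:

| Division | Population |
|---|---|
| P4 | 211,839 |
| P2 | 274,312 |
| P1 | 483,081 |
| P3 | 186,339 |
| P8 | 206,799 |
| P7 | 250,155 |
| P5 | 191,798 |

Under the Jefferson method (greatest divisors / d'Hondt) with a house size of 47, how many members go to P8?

Standard divisor 1804323/47 ≈ 38389.851; standard quotas: P4 5.518, P2 7.145, P1 12.584, P3 4.854, P8 5.387, P7 6.516, P5 4.996.
Rounding down gives 5, 7, 12, 4, 5, 6, 4 = 43 seats, so the divisor must be adjusted.
With modified divisor 35500: modified quotas P4 5.967, P2 7.727, P1 13.608, P3 5.249, P8 5.825, P7 7.047, P5 5.403.
Rounding down: P4 5, P2 7, P1 13, P3 5, P8 5, P7 7, P5 5 (total 47).
P8 receives 5.

5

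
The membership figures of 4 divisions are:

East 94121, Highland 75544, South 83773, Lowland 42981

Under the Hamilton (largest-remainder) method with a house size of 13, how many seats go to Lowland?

Standard divisor: 296419 ÷ 13 ≈ 22801.462.
Standard quotas: East 4.1278, Highland 3.3131, South 3.6740, Lowland 1.8850.
Lower quotas: East 4, Highland 3, South 3, Lowland 1 (sum 11, leaving 2 seats).
Remainders in descending order: Lowland 0.8850, South 0.6740, Highland 0.3131, East 0.1278.
The surplus seats go to Lowland, South.
Lowland receives 2.

2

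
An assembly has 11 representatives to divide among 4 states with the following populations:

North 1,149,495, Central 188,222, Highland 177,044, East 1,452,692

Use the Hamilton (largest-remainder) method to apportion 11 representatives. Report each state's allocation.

North=4, Central=1, Highland=1, East=5

Total 2967453; standard divisor 2967453/11 ≈ 269768.455.
Standard quotas: North 4.2610, Central 0.6977, Highland 0.6563, East 5.3850.
Lower quotas: North 4, Central 0, Highland 0, East 5 (sum 9, leaving 2 seats).
Remainders in descending order: Central 0.6977, Highland 0.6563, East 0.3850, North 0.2610.
Largest remainders: Central, Highland receive the extra seats.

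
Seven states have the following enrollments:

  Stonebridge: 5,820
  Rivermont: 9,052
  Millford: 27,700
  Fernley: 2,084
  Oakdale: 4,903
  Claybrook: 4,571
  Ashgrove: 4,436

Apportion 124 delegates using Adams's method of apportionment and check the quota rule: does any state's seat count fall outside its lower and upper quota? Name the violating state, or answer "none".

Standard quotas: Stonebridge 12.323, Rivermont 19.166, Millford 58.648, Fernley 4.412, Oakdale 10.381, Claybrook 9.678, Ashgrove 9.392.
Adams allocation: Stonebridge 12, Rivermont 19, Millford 57, Fernley 5, Oakdale 11, Claybrook 10, Ashgrove 10.
Millford has quota 58.648 (lower 58, upper 59) but receives 57 — outside the quota interval.

Millford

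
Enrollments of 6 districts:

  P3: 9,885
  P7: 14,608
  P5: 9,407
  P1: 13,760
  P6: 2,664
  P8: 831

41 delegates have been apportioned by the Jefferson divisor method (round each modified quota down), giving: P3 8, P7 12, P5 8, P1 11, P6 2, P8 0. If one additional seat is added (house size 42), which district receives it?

P1

Priority for the next seat is population ÷ (current seats + 1).
Priorities: P3 1098.333, P7 1123.692, P5 1045.222, P1 1146.667, P6 888.000, P8 831.000.
Highest priority: P1.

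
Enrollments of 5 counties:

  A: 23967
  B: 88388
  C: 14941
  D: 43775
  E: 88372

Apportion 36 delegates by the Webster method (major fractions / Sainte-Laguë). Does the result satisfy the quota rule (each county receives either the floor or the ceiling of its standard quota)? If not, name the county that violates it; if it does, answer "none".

Standard quotas: A 3.326, B 12.265, C 2.073, D 6.074, E 12.262.
Webster allocation: A 3, B 13, C 2, D 6, E 12.
Every allocation lies between the lower and upper quota.

none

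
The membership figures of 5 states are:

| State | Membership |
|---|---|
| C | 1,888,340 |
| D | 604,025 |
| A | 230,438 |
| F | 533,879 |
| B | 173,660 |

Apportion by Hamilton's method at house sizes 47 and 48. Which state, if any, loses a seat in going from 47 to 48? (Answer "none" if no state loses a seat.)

At 47 seats: C 26, D 8, A 3, F 7, B 3.
At 48 seats: C 26, D 9, A 3, F 8, B 2.
B drops from 3 to 2.

B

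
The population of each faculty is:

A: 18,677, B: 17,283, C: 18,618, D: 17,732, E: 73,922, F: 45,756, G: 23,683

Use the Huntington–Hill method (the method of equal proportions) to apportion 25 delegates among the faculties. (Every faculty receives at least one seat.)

A: 2, B: 2, C: 2, D: 2, E: 9, F: 5, G: 3

With divisor 8533: modified quotas A 2.189, B 2.025, C 2.182, D 2.078, E 8.663, F 5.362, G 2.775.
Geometric-mean thresholds: A √(2·3)=2.449, B √(2·3)=2.449, C √(2·3)=2.449, D √(2·3)=2.449, E √(8·9)=8.485, F √(5·6)=5.477, G √(2·3)=2.449.
Each quota rounded against its threshold gives A 2, B 2, C 2, D 2, E 9, F 5, G 3 (total 25).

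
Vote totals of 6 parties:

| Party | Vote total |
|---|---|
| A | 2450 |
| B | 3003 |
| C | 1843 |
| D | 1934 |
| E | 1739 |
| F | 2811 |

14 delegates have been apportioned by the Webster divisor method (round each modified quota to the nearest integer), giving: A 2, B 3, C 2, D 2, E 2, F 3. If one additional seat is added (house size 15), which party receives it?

A

Priority for the next seat is population ÷ (current seats + 0.5).
Priorities: A 980.000, B 858.000, C 737.200, D 773.600, E 695.600, F 803.143.
Highest priority: A.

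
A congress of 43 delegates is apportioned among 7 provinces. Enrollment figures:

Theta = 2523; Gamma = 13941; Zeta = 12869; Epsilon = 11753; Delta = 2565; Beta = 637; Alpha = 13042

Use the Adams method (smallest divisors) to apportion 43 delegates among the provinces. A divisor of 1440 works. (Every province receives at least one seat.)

With modified divisor 1440: modified quotas Theta 1.752, Gamma 9.681, Zeta 8.937, Epsilon 8.162, Delta 1.781, Beta 0.442, Alpha 9.057.
Rounding up: Theta 2, Gamma 10, Zeta 9, Epsilon 9, Delta 2, Beta 1, Alpha 10 (total 43).

Theta 2; Gamma 10; Zeta 9; Epsilon 9; Delta 2; Beta 1; Alpha 10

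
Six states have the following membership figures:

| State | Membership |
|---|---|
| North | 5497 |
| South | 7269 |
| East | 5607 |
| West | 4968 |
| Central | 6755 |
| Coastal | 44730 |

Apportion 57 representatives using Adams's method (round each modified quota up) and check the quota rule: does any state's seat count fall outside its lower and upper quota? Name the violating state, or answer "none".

Coastal

Standard quotas: North 4.187, South 5.537, East 4.271, West 3.784, Central 5.146, Coastal 34.074.
Adams allocation: North 4, South 6, East 5, West 4, Central 5, Coastal 33.
Coastal has quota 34.074 (lower 34, upper 35) but receives 33 — outside the quota interval.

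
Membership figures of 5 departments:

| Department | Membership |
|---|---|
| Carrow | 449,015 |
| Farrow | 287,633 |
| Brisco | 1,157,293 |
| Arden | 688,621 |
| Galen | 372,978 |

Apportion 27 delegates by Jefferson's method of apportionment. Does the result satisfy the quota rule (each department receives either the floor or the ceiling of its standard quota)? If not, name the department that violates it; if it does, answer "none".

none

Standard quotas: Carrow 4.102, Farrow 2.628, Brisco 10.572, Arden 6.291, Galen 3.407.
Jefferson allocation: Carrow 4, Farrow 2, Brisco 11, Arden 7, Galen 3.
Every allocation lies between the lower and upper quota.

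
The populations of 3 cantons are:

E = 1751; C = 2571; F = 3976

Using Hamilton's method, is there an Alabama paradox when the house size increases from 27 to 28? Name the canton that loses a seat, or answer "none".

At 27 seats: E 6, C 8, F 13.
At 28 seats: E 6, C 9, F 13.
No canton's allocation decreased.

none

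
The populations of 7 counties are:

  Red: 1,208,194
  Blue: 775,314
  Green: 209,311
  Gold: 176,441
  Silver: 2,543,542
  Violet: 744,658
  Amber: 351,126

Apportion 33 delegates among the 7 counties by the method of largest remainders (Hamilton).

Total 6008586; standard divisor 6008586/33 ≈ 182078.364.
Standard quotas: Red 6.6356, Blue 4.2581, Green 1.1496, Gold 0.9690, Silver 13.9695, Violet 4.0898, Amber 1.9284.
Lower quotas: Red 6, Blue 4, Green 1, Gold 0, Silver 13, Violet 4, Amber 1 (sum 29, leaving 4 seats).
Remainders in descending order: Silver 0.9695, Gold 0.9690, Amber 0.9284, Red 0.6356, Blue 0.2581, Green 0.1496, Violet 0.0898.
The surplus seats go to Silver, Gold, Amber, Red.

Red: 7, Blue: 4, Green: 1, Gold: 1, Silver: 14, Violet: 4, Amber: 2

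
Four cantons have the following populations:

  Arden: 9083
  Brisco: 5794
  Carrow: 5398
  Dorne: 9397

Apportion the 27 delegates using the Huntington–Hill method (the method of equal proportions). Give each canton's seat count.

With divisor 1089: modified quotas Arden 8.341, Brisco 5.320, Carrow 4.957, Dorne 8.629.
Geometric-mean thresholds: Arden √(8·9)=8.485, Brisco √(5·6)=5.477, Carrow √(4·5)=4.472, Dorne √(8·9)=8.485.
Each quota rounded against its threshold gives Arden 8, Brisco 5, Carrow 5, Dorne 9 (total 27).

Arden 8; Brisco 5; Carrow 5; Dorne 9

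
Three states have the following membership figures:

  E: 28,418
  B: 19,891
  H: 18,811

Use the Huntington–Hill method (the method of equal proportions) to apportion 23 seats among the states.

With divisor 2949: modified quotas E 9.636, B 6.745, H 6.379.
Geometric-mean thresholds: E √(9·10)=9.487, B √(6·7)=6.481, H √(6·7)=6.481.
Each quota rounded against its threshold gives E 10, B 7, H 6 (total 23).

E=10; B=7; H=6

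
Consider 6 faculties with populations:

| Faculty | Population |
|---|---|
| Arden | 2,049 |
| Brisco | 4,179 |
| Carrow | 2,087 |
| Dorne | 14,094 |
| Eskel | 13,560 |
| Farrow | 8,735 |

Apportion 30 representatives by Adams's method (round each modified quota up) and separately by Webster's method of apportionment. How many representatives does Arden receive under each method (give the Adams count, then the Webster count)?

Adams: Arden 2, Brisco 3, Carrow 2, Dorne 9, Eskel 8, Farrow 6.
Webster: Arden 1, Brisco 3, Carrow 1, Dorne 10, Eskel 9, Farrow 6.
Arden gets 2 under Adams and 1 under Webster.

2 and 1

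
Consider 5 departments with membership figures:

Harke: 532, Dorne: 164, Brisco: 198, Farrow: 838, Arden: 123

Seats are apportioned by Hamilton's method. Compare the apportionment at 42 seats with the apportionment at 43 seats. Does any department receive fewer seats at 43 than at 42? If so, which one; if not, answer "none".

none

At 42 seats: Harke 12, Dorne 4, Brisco 4, Farrow 19, Arden 3.
At 43 seats: Harke 12, Dorne 4, Brisco 5, Farrow 19, Arden 3.
No department's allocation decreased.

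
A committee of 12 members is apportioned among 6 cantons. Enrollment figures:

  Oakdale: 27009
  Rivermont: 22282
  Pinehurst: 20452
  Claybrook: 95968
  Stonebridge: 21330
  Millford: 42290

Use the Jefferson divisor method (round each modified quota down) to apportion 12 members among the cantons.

Standard divisor 229331/12 ≈ 19110.917; standard quotas: Oakdale 1.413, Rivermont 1.166, Pinehurst 1.070, Claybrook 5.022, Stonebridge 1.116, Millford 2.213.
Rounding down gives 1, 1, 1, 5, 1, 2 = 11 seats, so the divisor must be adjusted.
With modified divisor 15000: modified quotas Oakdale 1.801, Rivermont 1.485, Pinehurst 1.363, Claybrook 6.398, Stonebridge 1.422, Millford 2.819.
Rounding down: Oakdale 1, Rivermont 1, Pinehurst 1, Claybrook 6, Stonebridge 1, Millford 2 (total 12).

Oakdale 1, Rivermont 1, Pinehurst 1, Claybrook 6, Stonebridge 1, Millford 2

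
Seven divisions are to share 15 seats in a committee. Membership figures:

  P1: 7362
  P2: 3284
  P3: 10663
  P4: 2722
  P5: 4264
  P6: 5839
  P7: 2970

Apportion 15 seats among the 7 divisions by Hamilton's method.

Standard divisor: 37104 ÷ 15 ≈ 2473.6.
Standard quotas: P1 2.9762, P2 1.3276, P3 4.3107, P4 1.1004, P5 1.7238, P6 2.3605, P7 1.2007.
Lower quotas: P1 2, P2 1, P3 4, P4 1, P5 1, P6 2, P7 1 (sum 12, leaving 3 seats).
Remainders in descending order: P1 0.9762, P5 0.7238, P6 0.3605, P2 0.3276, P3 0.3107, P7 0.2007, P4 0.1004.
Largest remainders: P1, P5, P6 receive the extra seats.

P1 3; P2 1; P3 4; P4 1; P5 2; P6 3; P7 1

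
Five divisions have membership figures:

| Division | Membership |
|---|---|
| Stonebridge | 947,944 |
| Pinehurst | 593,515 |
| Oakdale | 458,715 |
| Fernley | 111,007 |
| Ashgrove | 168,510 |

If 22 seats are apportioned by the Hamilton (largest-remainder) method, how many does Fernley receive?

1

Standard divisor: 2279691 ÷ 22 ≈ 103622.318.
Standard quotas: Stonebridge 9.1481, Pinehurst 5.7277, Oakdale 4.4268, Fernley 1.0713, Ashgrove 1.6262.
Lower quotas: Stonebridge 9, Pinehurst 5, Oakdale 4, Fernley 1, Ashgrove 1 (sum 20, leaving 2 seats).
Remainders in descending order: Pinehurst 0.7277, Ashgrove 0.6262, Oakdale 0.4268, Stonebridge 0.1481, Fernley 0.0713.
The surplus seats go to Pinehurst, Ashgrove.
Fernley receives 1.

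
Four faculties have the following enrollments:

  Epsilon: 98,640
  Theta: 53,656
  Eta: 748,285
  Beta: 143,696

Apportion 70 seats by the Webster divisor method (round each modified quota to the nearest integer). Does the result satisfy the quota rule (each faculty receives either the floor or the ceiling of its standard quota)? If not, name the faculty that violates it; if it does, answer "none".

Eta

Standard quotas: Epsilon 6.612, Theta 3.597, Eta 50.159, Beta 9.632.
Webster allocation: Epsilon 7, Theta 4, Eta 49, Beta 10.
Eta has quota 50.159 (lower 50, upper 51) but receives 49 — outside the quota interval.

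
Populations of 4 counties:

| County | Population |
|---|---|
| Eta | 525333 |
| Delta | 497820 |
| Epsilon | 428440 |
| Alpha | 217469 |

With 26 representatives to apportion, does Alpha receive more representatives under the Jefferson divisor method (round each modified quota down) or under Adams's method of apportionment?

Jefferson: Eta 8, Delta 8, Epsilon 7, Alpha 3.
Adams: Eta 8, Delta 7, Epsilon 7, Alpha 4.
Alpha gets 3 under Jefferson and 4 under Adams.

Adams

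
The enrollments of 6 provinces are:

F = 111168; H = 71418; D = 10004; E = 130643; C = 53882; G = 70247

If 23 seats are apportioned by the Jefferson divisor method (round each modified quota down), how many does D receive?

Standard divisor 447362/23 ≈ 19450.522; standard quotas: F 5.715, H 3.672, D 0.514, E 6.717, C 2.770, G 3.612.
Rounding down gives 5, 3, 0, 6, 2, 3 = 19 seats, so the divisor must be adjusted.
With modified divisor 17700: modified quotas F 6.281, H 4.035, D 0.565, E 7.381, C 3.044, G 3.969.
Rounding down: F 6, H 4, D 0, E 7, C 3, G 3 (total 23).
D receives 0.

0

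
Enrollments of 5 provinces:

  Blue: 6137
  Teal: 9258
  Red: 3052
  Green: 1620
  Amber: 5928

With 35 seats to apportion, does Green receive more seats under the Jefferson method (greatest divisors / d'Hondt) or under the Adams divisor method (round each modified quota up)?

Jefferson: Blue 8, Teal 13, Red 4, Green 2, Amber 8.
Adams: Blue 8, Teal 12, Red 4, Green 3, Amber 8.
Green gets 2 under Jefferson and 3 under Adams.

Adams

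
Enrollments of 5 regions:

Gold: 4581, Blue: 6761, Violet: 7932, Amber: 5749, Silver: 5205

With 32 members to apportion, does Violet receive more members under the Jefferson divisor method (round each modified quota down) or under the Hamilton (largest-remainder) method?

Jefferson

Jefferson: Gold 5, Blue 7, Violet 9, Amber 6, Silver 5.
Hamilton: Gold 5, Blue 7, Violet 8, Amber 6, Silver 6.
Violet gets 9 under Jefferson and 8 under Hamilton.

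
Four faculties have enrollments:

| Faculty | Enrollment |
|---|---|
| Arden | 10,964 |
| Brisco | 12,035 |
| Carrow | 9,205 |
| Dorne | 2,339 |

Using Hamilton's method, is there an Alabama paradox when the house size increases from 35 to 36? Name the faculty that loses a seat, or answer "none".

Dorne

At 35 seats: Arden 11, Brisco 12, Carrow 9, Dorne 3.
At 36 seats: Arden 11, Brisco 13, Carrow 10, Dorne 2.
Dorne drops from 3 to 2.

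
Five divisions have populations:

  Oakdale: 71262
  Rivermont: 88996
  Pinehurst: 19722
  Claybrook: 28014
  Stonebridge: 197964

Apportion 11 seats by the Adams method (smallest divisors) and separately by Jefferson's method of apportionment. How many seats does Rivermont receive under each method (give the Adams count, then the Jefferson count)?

2 and 3

Adams: Oakdale 2, Rivermont 2, Pinehurst 1, Claybrook 1, Stonebridge 5.
Jefferson: Oakdale 2, Rivermont 3, Pinehurst 0, Claybrook 0, Stonebridge 6.
Rivermont gets 2 under Adams and 3 under Jefferson.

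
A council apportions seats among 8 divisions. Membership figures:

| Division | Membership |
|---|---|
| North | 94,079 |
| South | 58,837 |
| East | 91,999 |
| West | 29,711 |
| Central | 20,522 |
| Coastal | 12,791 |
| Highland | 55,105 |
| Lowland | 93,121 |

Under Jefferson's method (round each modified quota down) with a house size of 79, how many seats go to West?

Standard divisor 456165/79 ≈ 5774.241; standard quotas: North 16.293, South 10.190, East 15.933, West 5.145, Central 3.554, Coastal 2.215, Highland 9.543, Lowland 16.127.
Rounding down gives 16, 10, 15, 5, 3, 2, 9, 16 = 76 seats, so the divisor must be adjusted.
With modified divisor 5490: modified quotas North 17.136, South 10.717, East 16.758, West 5.412, Central 3.738, Coastal 2.330, Highland 10.037, Lowland 16.962.
Rounding down: North 17, South 10, East 16, West 5, Central 3, Coastal 2, Highland 10, Lowland 16 (total 79).
West receives 5.

5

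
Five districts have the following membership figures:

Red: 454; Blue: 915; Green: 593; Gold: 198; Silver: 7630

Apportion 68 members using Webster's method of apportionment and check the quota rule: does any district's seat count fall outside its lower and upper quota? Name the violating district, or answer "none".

Standard quotas: Red 3.153, Blue 6.355, Green 4.119, Gold 1.375, Silver 52.997.
Webster allocation: Red 3, Blue 6, Green 4, Gold 1, Silver 54.
Silver has quota 52.997 (lower 52, upper 53) but receives 54 — outside the quota interval.

Silver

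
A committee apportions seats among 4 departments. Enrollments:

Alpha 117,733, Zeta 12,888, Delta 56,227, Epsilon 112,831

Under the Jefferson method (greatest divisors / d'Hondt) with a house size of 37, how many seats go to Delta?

Standard divisor 299679/37 ≈ 8099.432; standard quotas: Alpha 14.536, Zeta 1.591, Delta 6.942, Epsilon 13.931.
Rounding down gives 14, 1, 6, 13 = 34 seats, so the divisor must be adjusted.
With modified divisor 7700: modified quotas Alpha 15.290, Zeta 1.674, Delta 7.302, Epsilon 14.653.
Rounding down: Alpha 15, Zeta 1, Delta 7, Epsilon 14 (total 37).
Delta receives 7.

7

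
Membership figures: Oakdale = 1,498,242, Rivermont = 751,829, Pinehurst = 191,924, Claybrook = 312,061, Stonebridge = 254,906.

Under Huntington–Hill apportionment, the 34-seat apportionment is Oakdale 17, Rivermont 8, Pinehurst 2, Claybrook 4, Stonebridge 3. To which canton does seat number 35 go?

Rivermont

Priority for the next seat is population ÷ (√(s·(s+1))).
Priorities: Oakdale 85648.794, Rivermont 88603.897, Pinehurst 78352.645, Claybrook 69778.961, Stonebridge 73585.024.
Highest priority: Rivermont.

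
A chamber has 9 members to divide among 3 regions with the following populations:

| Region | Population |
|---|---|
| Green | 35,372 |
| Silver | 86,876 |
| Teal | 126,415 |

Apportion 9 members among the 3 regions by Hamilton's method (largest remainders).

Green 1, Silver 3, Teal 5

The standard divisor is 248663/9 ≈ 27629.222.
Standard quotas: Green 1.2802, Silver 3.1444, Teal 4.5754.
Lower quotas: Green 1, Silver 3, Teal 4 (sum 8, leaving 1 seat).
Remainders in descending order: Teal 0.5754, Green 0.2802, Silver 0.1444.
The surplus seat goes to Teal.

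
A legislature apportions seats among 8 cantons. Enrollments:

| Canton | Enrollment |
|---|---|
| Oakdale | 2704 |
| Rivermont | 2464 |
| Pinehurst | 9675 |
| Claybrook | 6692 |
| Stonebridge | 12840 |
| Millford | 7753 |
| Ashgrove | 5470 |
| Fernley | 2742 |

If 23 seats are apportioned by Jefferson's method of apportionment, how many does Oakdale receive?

Standard divisor 50340/23 ≈ 2188.696; standard quotas: Oakdale 1.235, Rivermont 1.126, Pinehurst 4.420, Claybrook 3.058, Stonebridge 5.867, Millford 3.542, Ashgrove 2.499, Fernley 1.253.
Rounding down gives 1, 1, 4, 3, 5, 3, 2, 1 = 20 seats, so the divisor must be adjusted.
With modified divisor 1900: modified quotas Oakdale 1.423, Rivermont 1.297, Pinehurst 5.092, Claybrook 3.522, Stonebridge 6.758, Millford 4.081, Ashgrove 2.879, Fernley 1.443.
Rounding down: Oakdale 1, Rivermont 1, Pinehurst 5, Claybrook 3, Stonebridge 6, Millford 4, Ashgrove 2, Fernley 1 (total 23).
Oakdale receives 1.

1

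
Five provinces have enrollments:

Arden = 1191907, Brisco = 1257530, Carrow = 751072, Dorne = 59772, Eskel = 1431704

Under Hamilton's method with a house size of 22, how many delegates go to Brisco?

Total 4691985; standard divisor 4691985/22 ≈ 213272.045.
Standard quotas: Arden 5.5887, Brisco 5.8964, Carrow 3.5217, Dorne 0.2803, Eskel 6.7130.
Lower quotas: Arden 5, Brisco 5, Carrow 3, Dorne 0, Eskel 6 (sum 19, leaving 3 seats).
Remainders in descending order: Brisco 0.8964, Eskel 0.7130, Arden 0.5887, Carrow 0.5217, Dorne 0.2803.
The surplus seats go to Brisco, Eskel, Arden.
Brisco receives 6.

6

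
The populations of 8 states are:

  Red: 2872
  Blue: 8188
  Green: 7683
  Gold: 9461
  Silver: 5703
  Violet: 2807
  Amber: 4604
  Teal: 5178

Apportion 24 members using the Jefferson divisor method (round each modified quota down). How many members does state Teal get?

Standard divisor 46496/24 ≈ 1937.333; standard quotas: Red 1.482, Blue 4.226, Green 3.966, Gold 4.884, Silver 2.944, Violet 1.449, Amber 2.376, Teal 2.673.
Rounding down gives 1, 4, 3, 4, 2, 1, 2, 2 = 19 seats, so the divisor must be adjusted.
With modified divisor 1600: modified quotas Red 1.795, Blue 5.117, Green 4.802, Gold 5.913, Silver 3.564, Violet 1.754, Amber 2.877, Teal 3.236.
Rounding down: Red 1, Blue 5, Green 4, Gold 5, Silver 3, Violet 1, Amber 2, Teal 3 (total 24).
Teal receives 3.

3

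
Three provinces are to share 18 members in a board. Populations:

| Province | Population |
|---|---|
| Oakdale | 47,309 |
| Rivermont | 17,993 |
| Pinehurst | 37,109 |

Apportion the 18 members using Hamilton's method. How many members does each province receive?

Oakdale: 8; Rivermont: 3; Pinehurst: 7

Total 102411; standard divisor 102411/18 ≈ 5689.5.
Standard quotas: Oakdale 8.3151, Rivermont 3.1625, Pinehurst 6.5224.
Lower quotas: Oakdale 8, Rivermont 3, Pinehurst 6 (sum 17, leaving 1 seat).
Remainders in descending order: Pinehurst 0.5224, Oakdale 0.3151, Rivermont 0.1625.
The surplus seat goes to Pinehurst.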